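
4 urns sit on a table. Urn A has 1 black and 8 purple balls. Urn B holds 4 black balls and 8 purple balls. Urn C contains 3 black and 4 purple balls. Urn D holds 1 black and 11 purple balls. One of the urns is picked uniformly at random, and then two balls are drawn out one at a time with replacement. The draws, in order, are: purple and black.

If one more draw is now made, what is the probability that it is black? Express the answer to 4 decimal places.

0.3057

Under each hypothesis, the probability of the observed sequence is: P(data | urn A) = (8/9)(1/9) = 0.098765; P(data | urn B) = (8/12)(4/12) = 0.22222; P(data | urn C) = (4/7)(3/7) = 0.2449; P(data | urn D) = (11/12)(1/12) = 0.076389.
The prior-weighted likelihoods are 1/4 · 0.098765 = 0.024691, 1/4 · 0.22222 = 0.055556, 1/4 · 0.2449 = 0.061224, 1/4 · 0.076389 = 0.019097; with total 0.16057.
The posterior is then P(urn A | data) = 0.15377, P(urn B | data) = 0.34599, P(urn C | data) = 0.3813, P(urn D | data) = 0.11893.
So P(black next | data) = Σ P(black next | H) P(H | data) = (1/9)(0.15377) + (1/3)(0.34599) + (3/7)(0.3813) + (1/12)(0.11893) = 0.30574.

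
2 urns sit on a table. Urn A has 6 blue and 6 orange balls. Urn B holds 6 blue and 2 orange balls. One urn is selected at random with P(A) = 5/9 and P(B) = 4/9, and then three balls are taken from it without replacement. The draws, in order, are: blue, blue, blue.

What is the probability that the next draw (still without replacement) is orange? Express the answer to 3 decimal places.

The likelihood of the observed sequence under each hypothesis: P(data | urn A) = (6/12)(5/11)(4/10) = 1/11; P(data | urn B) = (6/8)(5/7)(4/6) = 5/14.
Weighting by the prior gives 5/9 · 1/11 = 5/99, 4/9 · 5/14 = 10/63; these sum to 145/693.
Normalising, the posterior is P(urn A | data) = 7/29, P(urn B | data) = 22/29.
Averaging over the posterior, P(orange next | data) = (2/3)(7/29) + (2/5)(22/29) = 202/435.

0.464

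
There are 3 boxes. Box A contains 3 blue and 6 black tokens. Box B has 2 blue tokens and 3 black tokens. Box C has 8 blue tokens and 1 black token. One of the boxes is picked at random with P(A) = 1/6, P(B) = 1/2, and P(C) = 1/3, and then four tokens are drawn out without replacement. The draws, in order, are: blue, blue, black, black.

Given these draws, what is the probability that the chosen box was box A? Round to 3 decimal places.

The likelihood of the observed sequence under each hypothesis: P(data | box A) = (3/9)(2/8)(6/7)(5/6) = 0.059524; P(data | box B) = (2/5)(1/4)(3/3)(2/2) = 0.1; P(data | box C) = (8/9)(7/8)(1/7)(0/6) = 0.
Weighting by the prior gives 1/6 · 0.059524 = 0.0099206, 1/2 · 0.1 = 0.05, 1/3 · 0 = 0; with total 0.059921.
By Bayes' rule, P(box A | data) = (0.0099206) / (0.059921) = 0.16556.

0.166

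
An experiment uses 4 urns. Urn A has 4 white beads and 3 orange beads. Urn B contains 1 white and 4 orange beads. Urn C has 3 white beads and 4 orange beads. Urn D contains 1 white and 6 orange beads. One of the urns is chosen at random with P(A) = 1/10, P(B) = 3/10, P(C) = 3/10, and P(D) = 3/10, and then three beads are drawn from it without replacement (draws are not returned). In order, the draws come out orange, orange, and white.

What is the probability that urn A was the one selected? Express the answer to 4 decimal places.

0.0690

For each hypothesis, P(data | H) works out to: P(data | urn A) = (3/7)(2/6)(4/5) = 4/35; P(data | urn B) = (4/5)(3/4)(1/3) = 1/5; P(data | urn C) = (4/7)(3/6)(3/5) = 6/35; P(data | urn D) = (6/7)(5/6)(1/5) = 1/7.
Multiplying each by its prior: 1/10 · 4/35 = 2/175, 3/10 · 1/5 = 3/50, 3/10 · 6/35 = 9/175, 3/10 · 1/7 = 3/70; summing to 29/175.
Hence P(urn A | data) = (2/175) / (29/175) = 2/29.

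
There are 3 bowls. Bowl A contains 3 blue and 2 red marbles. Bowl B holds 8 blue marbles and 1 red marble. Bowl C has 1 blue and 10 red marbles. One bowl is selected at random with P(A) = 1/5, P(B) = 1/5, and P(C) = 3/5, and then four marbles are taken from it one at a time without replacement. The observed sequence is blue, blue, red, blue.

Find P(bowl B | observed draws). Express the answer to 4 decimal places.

0.5263

The likelihood of the observed sequence under each hypothesis: P(data | bowl A) = (3/5)(2/4)(2/3)(1/2) = 1/10; P(data | bowl B) = (8/9)(7/8)(1/7)(6/6) = 1/9; P(data | bowl C) = (1/11)(0/10) = 0.
Weighting by the prior gives 1/5 · 1/10 = 1/50, 1/5 · 1/9 = 1/45, 3/5 · 0 = 0; these sum to 19/450.
Hence P(bowl B | data) = (1/45) / (19/450) = 10/19.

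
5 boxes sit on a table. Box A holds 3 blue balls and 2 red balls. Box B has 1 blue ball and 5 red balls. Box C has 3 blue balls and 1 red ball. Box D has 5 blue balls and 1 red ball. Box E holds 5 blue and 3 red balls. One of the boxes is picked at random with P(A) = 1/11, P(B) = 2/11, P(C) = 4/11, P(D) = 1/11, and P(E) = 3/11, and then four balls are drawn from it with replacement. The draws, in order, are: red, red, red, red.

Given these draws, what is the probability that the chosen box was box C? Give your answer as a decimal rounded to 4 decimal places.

Under each hypothesis, the probability of the observed sequence is: P(data | box A) = (2/5)(2/5)(2/5)(2/5) = 0.0256; P(data | box B) = (5/6)(5/6)(5/6)(5/6) = 0.48225; P(data | box C) = (1/4)(1/4)(1/4)(1/4) = 0.0039062; P(data | box D) = (1/6)(1/6)(1/6)(1/6) = 0.0007716; P(data | box E) = (3/8)(3/8)(3/8)(3/8) = 0.019775.
Weighting by the prior gives 1/11 · 0.0256 = 0.0023273, 2/11 · 0.48225 = 0.087682, 4/11 · 0.0039062 = 0.0014205, 1/11 · 0.0007716 = 7.0146e-05, 3/11 · 0.019775 = 0.0053933; with total 0.096894.
Therefore the posterior P(box C | data) = (0.0014205) / (0.096894) = 0.01466.

0.0147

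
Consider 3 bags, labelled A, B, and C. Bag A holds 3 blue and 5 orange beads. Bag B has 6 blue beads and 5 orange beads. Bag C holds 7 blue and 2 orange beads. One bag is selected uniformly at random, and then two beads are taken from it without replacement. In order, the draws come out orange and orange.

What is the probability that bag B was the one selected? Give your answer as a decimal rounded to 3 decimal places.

0.321

For each hypothesis, P(data | H) works out to: P(data | bag A) = (5/8)(4/7) = 0.35714; P(data | bag B) = (5/11)(4/10) = 0.18182; P(data | bag C) = (2/9)(1/8) = 0.027778.
Multiplying each by its prior: 1/3 · 0.35714 = 0.11905, 1/3 · 0.18182 = 0.060606, 1/3 · 0.027778 = 0.0092593; summing to 0.18891.
Therefore the posterior P(bag B | data) = (0.060606) / (0.18891) = 0.32081.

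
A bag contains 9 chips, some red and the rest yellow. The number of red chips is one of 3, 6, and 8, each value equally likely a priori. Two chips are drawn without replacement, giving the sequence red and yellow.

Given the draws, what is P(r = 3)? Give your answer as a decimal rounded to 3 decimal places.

Compute the likelihood of the observed sequence for each case: P(data | r = 3) = (3/9)(6/8) = 1/4; P(data | r = 6) = (6/9)(3/8) = 1/4; P(data | r = 8) = (8/9)(1/8) = 1/9.
The prior-weighted likelihoods are 1/3 · 1/4 = 1/12, 1/3 · 1/4 = 1/12, 1/3 · 1/9 = 1/27; summing to 11/54.
By Bayes' rule, P(r = 3 | data) = (1/12) / (11/54) = 9/22.

0.409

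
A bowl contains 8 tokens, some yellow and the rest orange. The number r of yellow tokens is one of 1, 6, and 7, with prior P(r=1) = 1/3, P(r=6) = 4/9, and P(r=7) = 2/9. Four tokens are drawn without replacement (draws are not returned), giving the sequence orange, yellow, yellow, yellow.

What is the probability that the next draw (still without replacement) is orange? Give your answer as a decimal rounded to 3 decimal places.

Compute the likelihood of the observed sequence for each case: P(data | r = 1) = (7/8)(1/7)(0/6) = 0; P(data | r = 6) = (2/8)(6/7)(5/6)(4/5) = 1/7; P(data | r = 7) = (1/8)(7/7)(6/6)(5/5) = 1/8.
Weighting by the prior gives 1/3 · 0 = 0, 4/9 · 1/7 = 4/63, 2/9 · 1/8 = 1/36; summing to 23/252.
Normalising, the posterior is P(r = 1 | data) = 0, P(r = 6 | data) = 16/23, P(r = 7 | data) = 7/23.
So P(orange next | data) = Σ P(orange next | H) P(H | data) = (1/4)(16/23) + (0)(7/23) = 4/23.

0.174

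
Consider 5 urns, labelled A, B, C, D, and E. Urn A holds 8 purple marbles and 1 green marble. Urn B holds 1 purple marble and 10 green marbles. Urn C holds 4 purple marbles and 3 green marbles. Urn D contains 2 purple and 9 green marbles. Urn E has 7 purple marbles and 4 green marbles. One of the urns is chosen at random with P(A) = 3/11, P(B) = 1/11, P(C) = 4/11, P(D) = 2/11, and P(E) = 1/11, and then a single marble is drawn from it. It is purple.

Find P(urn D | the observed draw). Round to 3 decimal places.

For each hypothesis, P(data | H) works out to: P(data | urn A) = (8/9) = 0.88889; P(data | urn B) = (1/11) = 0.090909; P(data | urn C) = (4/7) = 0.57143; P(data | urn D) = (2/11) = 0.18182; P(data | urn E) = (7/11) = 0.63636.
The prior-weighted likelihoods are 3/11 · 0.88889 = 0.24242, 1/11 · 0.090909 = 0.0082645, 4/11 · 0.57143 = 0.20779, 2/11 · 0.18182 = 0.033058, 1/11 · 0.63636 = 0.057851; summing to 0.54939.
Therefore the posterior P(urn D | data) = (0.033058) / (0.54939) = 0.060172.

0.060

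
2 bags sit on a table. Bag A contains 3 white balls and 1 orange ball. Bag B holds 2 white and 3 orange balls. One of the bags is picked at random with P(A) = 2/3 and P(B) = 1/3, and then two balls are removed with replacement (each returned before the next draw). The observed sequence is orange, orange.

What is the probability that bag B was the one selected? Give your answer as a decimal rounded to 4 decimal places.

0.7423

For each hypothesis, P(data | H) works out to: P(data | bag A) = (1/4)(1/4) = 1/16; P(data | bag B) = (3/5)(3/5) = 9/25.
Multiplying each by its prior: 2/3 · 1/16 = 1/24, 1/3 · 9/25 = 3/25; with total 97/600.
Hence P(bag B | data) = (3/25) / (97/600) = 72/97.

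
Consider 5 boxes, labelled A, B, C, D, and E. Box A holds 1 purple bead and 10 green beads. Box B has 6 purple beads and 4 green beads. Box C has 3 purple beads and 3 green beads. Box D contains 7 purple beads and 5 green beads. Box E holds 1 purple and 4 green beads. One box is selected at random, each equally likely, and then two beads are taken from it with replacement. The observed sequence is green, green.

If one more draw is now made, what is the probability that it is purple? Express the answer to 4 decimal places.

Compute the likelihood of the observed sequence for each case: P(data | box A) = (10/11)(10/11) = 0.82645; P(data | box B) = (4/10)(4/10) = 0.16; P(data | box C) = (3/6)(3/6) = 0.25; P(data | box D) = (5/12)(5/12) = 0.17361; P(data | box E) = (4/5)(4/5) = 0.64.
Multiplying each by its prior: 1/5 · 0.82645 = 0.16529, 1/5 · 0.16 = 0.032, 1/5 · 0.25 = 0.05, 1/5 · 0.17361 = 0.034722, 1/5 · 0.64 = 0.128; with total 0.41001.
Dividing through by the total gives posterior P(box A | data) = 0.40313, P(box B | data) = 0.078047, P(box C | data) = 0.12195, P(box D | data) = 0.084686, P(box E | data) = 0.31219.
Averaging over the posterior, P(purple next | data) = (1/11)(0.40313) + (3/5)(0.078047) + (1/2)(0.12195) + (7/12)(0.084686) + (1/5)(0.31219) = 0.25629.

0.2563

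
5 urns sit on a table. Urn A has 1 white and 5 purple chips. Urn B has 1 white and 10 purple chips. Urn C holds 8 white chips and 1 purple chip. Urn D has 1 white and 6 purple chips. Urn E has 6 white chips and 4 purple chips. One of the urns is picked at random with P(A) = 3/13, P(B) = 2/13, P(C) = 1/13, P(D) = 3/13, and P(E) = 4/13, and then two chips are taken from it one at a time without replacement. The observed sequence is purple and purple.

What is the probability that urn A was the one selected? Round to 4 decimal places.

For each hypothesis, P(data | H) works out to: P(data | urn A) = (5/6)(4/5) = 0.66667; P(data | urn B) = (10/11)(9/10) = 0.81818; P(data | urn C) = (1/9)(0/8) = 0; P(data | urn D) = (6/7)(5/6) = 0.71429; P(data | urn E) = (4/10)(3/9) = 0.13333.
Weighting by the prior gives 3/13 · 0.66667 = 0.15385, 2/13 · 0.81818 = 0.12587, 1/13 · 0 = 0, 3/13 · 0.71429 = 0.16484, 4/13 · 0.13333 = 0.041026; summing to 0.48558.
So P(urn A | data) = (0.15385) / (0.48558) = 0.31683.

0.3168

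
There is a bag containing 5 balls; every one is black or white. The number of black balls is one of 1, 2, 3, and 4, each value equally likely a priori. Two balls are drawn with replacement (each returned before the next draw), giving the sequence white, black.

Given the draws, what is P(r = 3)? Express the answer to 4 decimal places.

0.3000

The likelihood of the observed sequence under each hypothesis: P(data | r = 1) = (4/5)(1/5) = 4/25; P(data | r = 2) = (3/5)(2/5) = 6/25; P(data | r = 3) = (2/5)(3/5) = 6/25; P(data | r = 4) = (1/5)(4/5) = 4/25.
The prior-weighted likelihoods are 1/4 · 4/25 = 1/25, 1/4 · 6/25 = 3/50, 1/4 · 6/25 = 3/50, 1/4 · 4/25 = 1/25; summing to 1/5.
Therefore the posterior P(r = 3 | data) = (3/50) / (1/5) = 3/10.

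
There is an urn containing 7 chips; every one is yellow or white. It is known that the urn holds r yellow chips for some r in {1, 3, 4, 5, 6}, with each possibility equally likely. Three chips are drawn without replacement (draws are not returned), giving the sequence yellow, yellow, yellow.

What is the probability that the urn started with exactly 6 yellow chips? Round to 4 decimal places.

0.5714

Under each hypothesis, the probability of the observed sequence is: P(data | r = 1) = (1/7)(0/6) = 0; P(data | r = 3) = (3/7)(2/6)(1/5) = 1/35; P(data | r = 4) = (4/7)(3/6)(2/5) = 4/35; P(data | r = 5) = (5/7)(4/6)(3/5) = 2/7; P(data | r = 6) = (6/7)(5/6)(4/5) = 4/7.
Multiplying each by its prior: 1/5 · 0 = 0, 1/5 · 1/35 = 1/175, 1/5 · 4/35 = 4/175, 1/5 · 2/7 = 2/35, 1/5 · 4/7 = 4/35; with total 1/5.
Therefore the posterior P(r = 6 | data) = (4/35) / (1/5) = 4/7.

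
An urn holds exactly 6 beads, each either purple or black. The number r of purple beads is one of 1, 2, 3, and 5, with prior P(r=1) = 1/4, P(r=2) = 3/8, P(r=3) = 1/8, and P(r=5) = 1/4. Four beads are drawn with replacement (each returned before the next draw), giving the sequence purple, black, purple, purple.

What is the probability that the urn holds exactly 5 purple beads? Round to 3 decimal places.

The likelihood of the observed sequence under each hypothesis: P(data | r = 1) = (1/6)(5/6)(1/6)(1/6) = 0.003858; P(data | r = 2) = (2/6)(4/6)(2/6)(2/6) = 0.024691; P(data | r = 3) = (3/6)(3/6)(3/6)(3/6) = 0.0625; P(data | r = 5) = (5/6)(1/6)(5/6)(5/6) = 0.096451.
Weighting by the prior gives 1/4 · 0.003858 = 0.00096451, 3/8 · 0.024691 = 0.0092593, 1/8 · 0.0625 = 0.0078125, 1/4 · 0.096451 = 0.024113; these sum to 0.042149.
Hence P(r = 5 | data) = (0.024113) / (0.042149) = 0.57208.

0.572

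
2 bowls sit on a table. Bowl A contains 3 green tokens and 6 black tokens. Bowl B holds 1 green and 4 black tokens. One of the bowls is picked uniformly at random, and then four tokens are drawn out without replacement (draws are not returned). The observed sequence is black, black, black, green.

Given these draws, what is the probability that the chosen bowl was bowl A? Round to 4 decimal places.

The likelihood of the observed sequence under each hypothesis: P(data | bowl A) = (6/9)(5/8)(4/7)(3/6) = 5/42; P(data | bowl B) = (4/5)(3/4)(2/3)(1/2) = 1/5.
Multiplying each by its prior: 1/2 · 5/42 = 5/84, 1/2 · 1/5 = 1/10; with total 67/420.
Hence P(bowl A | data) = (5/84) / (67/420) = 25/67.

0.3731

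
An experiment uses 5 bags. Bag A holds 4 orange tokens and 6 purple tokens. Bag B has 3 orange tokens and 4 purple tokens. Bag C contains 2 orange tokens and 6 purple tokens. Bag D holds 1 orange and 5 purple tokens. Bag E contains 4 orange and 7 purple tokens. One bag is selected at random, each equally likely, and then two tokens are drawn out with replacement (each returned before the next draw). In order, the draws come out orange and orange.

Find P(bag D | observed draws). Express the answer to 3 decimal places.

0.049

Compute the likelihood of the observed sequence for each case: P(data | bag A) = (4/10)(4/10) = 0.16; P(data | bag B) = (3/7)(3/7) = 0.18367; P(data | bag C) = (2/8)(2/8) = 0.0625; P(data | bag D) = (1/6)(1/6) = 0.027778; P(data | bag E) = (4/11)(4/11) = 0.13223.
The prior-weighted likelihoods are 1/5 · 0.16 = 0.032, 1/5 · 0.18367 = 0.036735, 1/5 · 0.0625 = 0.0125, 1/5 · 0.027778 = 0.0055556, 1/5 · 0.13223 = 0.026446; these sum to 0.11324.
So P(bag D | data) = (0.0055556) / (0.11324) = 0.049062.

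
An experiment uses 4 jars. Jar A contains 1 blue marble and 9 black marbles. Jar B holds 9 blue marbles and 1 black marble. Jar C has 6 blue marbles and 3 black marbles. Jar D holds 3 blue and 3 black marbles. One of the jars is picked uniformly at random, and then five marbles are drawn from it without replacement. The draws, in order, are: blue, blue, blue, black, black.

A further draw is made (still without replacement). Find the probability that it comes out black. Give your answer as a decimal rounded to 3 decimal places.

The likelihood of the observed sequence under each hypothesis: P(data | jar A) = (1/10)(0/9) = 0; P(data | jar B) = (9/10)(8/9)(7/8)(1/7)(0/6) = 0; P(data | jar C) = (6/9)(5/8)(4/7)(3/6)(2/5) = 0.047619; P(data | jar D) = (3/6)(2/5)(1/4)(3/3)(2/2) = 0.05.
Multiplying each by its prior: 1/4 · 0 = 0, 1/4 · 0 = 0, 1/4 · 0.047619 = 0.011905, 1/4 · 0.05 = 0.0125; these sum to 0.024405.
Normalising, the posterior is P(jar A | data) = 0, P(jar B | data) = 0, P(jar C | data) = 0.4878, P(jar D | data) = 0.5122.
So P(black next | data) = Σ P(black next | H) P(H | data) = (1/4)(0.4878) + (1)(0.5122) = 0.63415.

0.634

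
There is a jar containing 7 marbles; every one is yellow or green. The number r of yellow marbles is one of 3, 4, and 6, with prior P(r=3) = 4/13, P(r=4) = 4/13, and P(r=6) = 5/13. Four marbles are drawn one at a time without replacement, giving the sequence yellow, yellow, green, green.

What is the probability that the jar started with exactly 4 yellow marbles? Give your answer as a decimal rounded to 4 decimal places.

The likelihood of the observed sequence under each hypothesis: P(data | r = 3) = (3/7)(2/6)(4/5)(3/4) = 3/35; P(data | r = 4) = (4/7)(3/6)(3/5)(2/4) = 3/35; P(data | r = 6) = (6/7)(5/6)(1/5)(0/4) = 0.
Weighting by the prior gives 4/13 · 3/35 = 12/455, 4/13 · 3/35 = 12/455, 5/13 · 0 = 0; these sum to 24/455.
Therefore the posterior P(r = 4 | data) = (12/455) / (24/455) = 1/2.

0.5000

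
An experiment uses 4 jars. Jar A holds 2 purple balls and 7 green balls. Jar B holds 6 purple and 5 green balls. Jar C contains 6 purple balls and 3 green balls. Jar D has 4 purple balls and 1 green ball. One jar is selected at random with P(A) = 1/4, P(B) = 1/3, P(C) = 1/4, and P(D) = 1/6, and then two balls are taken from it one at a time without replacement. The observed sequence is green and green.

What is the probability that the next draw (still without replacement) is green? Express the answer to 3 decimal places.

The likelihood of the observed sequence under each hypothesis: P(data | jar A) = (7/9)(6/8) = 7/12; P(data | jar B) = (5/11)(4/10) = 2/11; P(data | jar C) = (3/9)(2/8) = 1/12; P(data | jar D) = (1/5)(0/4) = 0.
The prior-weighted likelihoods are 1/4 · 7/12 = 7/48, 1/3 · 2/11 = 2/33, 1/4 · 1/12 = 1/48, 1/6 · 0 = 0; summing to 5/22.
Dividing through by the total gives posterior P(jar A | data) = 77/120, P(jar B | data) = 4/15, P(jar C | data) = 11/120, P(jar D | data) = 0.
Averaging over the posterior, P(green next | data) = (5/7)(77/120) + (1/3)(4/15) + (1/7)(11/120) = 353/630.

0.560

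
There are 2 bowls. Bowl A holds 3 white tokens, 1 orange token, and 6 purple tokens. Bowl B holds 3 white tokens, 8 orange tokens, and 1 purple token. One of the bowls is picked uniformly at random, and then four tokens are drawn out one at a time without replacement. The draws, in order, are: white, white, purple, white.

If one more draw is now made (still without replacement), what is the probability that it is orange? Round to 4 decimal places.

Compute the likelihood of the observed sequence for each case: P(data | bowl A) = (3/10)(2/9)(6/8)(1/7) = 0.0071429; P(data | bowl B) = (3/12)(2/11)(1/10)(1/9) = 0.00050505.
The prior-weighted likelihoods are 1/2 · 0.0071429 = 0.0035714, 1/2 · 0.00050505 = 0.00025253; with total 0.003824.
The posterior is then P(bowl A | data) = 0.93396, P(bowl B | data) = 0.066038.
The predictive probability is P(orange next | data) = (1/6)(0.93396) + (1)(0.066038) = 0.2217.

0.2217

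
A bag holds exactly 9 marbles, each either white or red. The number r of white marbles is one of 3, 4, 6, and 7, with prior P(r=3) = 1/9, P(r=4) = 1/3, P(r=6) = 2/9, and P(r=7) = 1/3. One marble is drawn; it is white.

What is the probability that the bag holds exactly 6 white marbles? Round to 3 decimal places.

Compute the likelihood of this draw for each case: P(data | r = 3) = (3/9) = 1/3; P(data | r = 4) = (4/9) = 4/9; P(data | r = 6) = (6/9) = 2/3; P(data | r = 7) = (7/9) = 7/9.
Weighting by the prior gives 1/9 · 1/3 = 1/27, 1/3 · 4/9 = 4/27, 2/9 · 2/3 = 4/27, 1/3 · 7/9 = 7/27; summing to 16/27.
Hence P(r = 6 | data) = (4/27) / (16/27) = 1/4.

0.250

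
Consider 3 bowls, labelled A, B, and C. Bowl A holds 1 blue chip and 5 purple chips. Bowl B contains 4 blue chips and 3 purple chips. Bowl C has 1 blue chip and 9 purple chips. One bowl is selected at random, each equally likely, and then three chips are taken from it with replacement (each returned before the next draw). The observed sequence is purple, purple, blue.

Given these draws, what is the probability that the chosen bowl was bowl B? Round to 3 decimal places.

The likelihood of the observed sequence under each hypothesis: P(data | bowl A) = (5/6)(5/6)(1/6) = 0.11574; P(data | bowl B) = (3/7)(3/7)(4/7) = 0.10496; P(data | bowl C) = (9/10)(9/10)(1/10) = 0.081.
Multiplying each by its prior: 1/3 · 0.11574 = 0.03858, 1/3 · 0.10496 = 0.034985, 1/3 · 0.081 = 0.027; these sum to 0.10057.
Therefore the posterior P(bowl B | data) = (0.034985) / (0.10057) = 0.34789.

0.348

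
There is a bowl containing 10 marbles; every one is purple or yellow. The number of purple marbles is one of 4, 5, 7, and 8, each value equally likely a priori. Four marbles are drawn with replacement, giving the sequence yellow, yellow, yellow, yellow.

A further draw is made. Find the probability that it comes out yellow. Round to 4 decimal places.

0.5538

For each hypothesis, P(data | H) works out to: P(data | r = 4) = (6/10)(6/10)(6/10)(6/10) = 0.1296; P(data | r = 5) = (5/10)(5/10)(5/10)(5/10) = 0.0625; P(data | r = 7) = (3/10)(3/10)(3/10)(3/10) = 0.0081; P(data | r = 8) = (2/10)(2/10)(2/10)(2/10) = 0.0016.
Weighting by the prior gives 1/4 · 0.1296 = 0.0324, 1/4 · 0.0625 = 0.015625, 1/4 · 0.0081 = 0.002025, 1/4 · 0.0016 = 0.0004; summing to 0.05045.
Dividing through by the total gives posterior P(r = 4 | data) = 0.64222, P(r = 5 | data) = 0.30971, P(r = 7 | data) = 0.040139, P(r = 8 | data) = 0.0079286.
The predictive probability is P(yellow next | data) = (3/5)(0.64222) + (1/2)(0.30971) + (3/10)(0.040139) + (1/5)(0.0079286) = 0.55382.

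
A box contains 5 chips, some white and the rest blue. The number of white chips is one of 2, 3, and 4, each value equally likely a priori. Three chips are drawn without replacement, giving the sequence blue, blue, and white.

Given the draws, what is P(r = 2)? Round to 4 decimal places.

0.6667

Compute the likelihood of the observed sequence for each case: P(data | r = 2) = (3/5)(2/4)(2/3) = 1/5; P(data | r = 3) = (2/5)(1/4)(3/3) = 1/10; P(data | r = 4) = (1/5)(0/4) = 0.
Weighting by the prior gives 1/3 · 1/5 = 1/15, 1/3 · 1/10 = 1/30, 1/3 · 0 = 0; these sum to 1/10.
Therefore the posterior P(r = 2 | data) = (1/15) / (1/10) = 2/3.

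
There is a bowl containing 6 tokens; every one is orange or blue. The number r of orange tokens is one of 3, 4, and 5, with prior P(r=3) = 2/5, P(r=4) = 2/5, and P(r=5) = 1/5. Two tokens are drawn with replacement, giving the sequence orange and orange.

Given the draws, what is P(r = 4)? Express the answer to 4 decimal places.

0.4267

Under each hypothesis, the probability of the observed sequence is: P(data | r = 3) = (3/6)(3/6) = 1/4; P(data | r = 4) = (4/6)(4/6) = 4/9; P(data | r = 5) = (5/6)(5/6) = 25/36.
Weighting by the prior gives 2/5 · 1/4 = 1/10, 2/5 · 4/9 = 8/45, 1/5 · 25/36 = 5/36; these sum to 5/12.
By Bayes' rule, P(r = 4 | data) = (8/45) / (5/12) = 32/75.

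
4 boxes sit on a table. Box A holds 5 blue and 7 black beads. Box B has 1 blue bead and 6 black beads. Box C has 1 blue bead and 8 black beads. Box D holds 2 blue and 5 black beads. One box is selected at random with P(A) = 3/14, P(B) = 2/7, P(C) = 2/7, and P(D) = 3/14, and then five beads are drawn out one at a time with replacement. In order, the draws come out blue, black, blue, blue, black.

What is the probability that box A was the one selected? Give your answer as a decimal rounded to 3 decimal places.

Compute the likelihood of the observed sequence for each case: P(data | box A) = (5/12)(7/12)(5/12)(5/12)(7/12) = 0.024615; P(data | box B) = (1/7)(6/7)(1/7)(1/7)(6/7) = 0.002142; P(data | box C) = (1/9)(8/9)(1/9)(1/9)(8/9) = 0.0010838; P(data | box D) = (2/7)(5/7)(2/7)(2/7)(5/7) = 0.0119.
The prior-weighted likelihoods are 3/14 · 0.024615 = 0.0052746, 2/7 · 0.002142 = 0.00061199, 2/7 · 0.0010838 = 0.00030967, 3/14 · 0.0119 = 0.00255; these sum to 0.0087463.
So P(box A | data) = (0.0052746) / (0.0087463) = 0.60307.

0.603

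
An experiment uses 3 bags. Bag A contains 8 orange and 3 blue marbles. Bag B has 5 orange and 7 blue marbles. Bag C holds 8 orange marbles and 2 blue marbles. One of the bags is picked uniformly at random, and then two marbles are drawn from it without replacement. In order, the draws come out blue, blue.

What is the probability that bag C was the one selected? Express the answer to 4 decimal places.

0.0563

Under each hypothesis, the probability of the observed sequence is: P(data | bag A) = (3/11)(2/10) = 0.054545; P(data | bag B) = (7/12)(6/11) = 0.31818; P(data | bag C) = (2/10)(1/9) = 0.022222.
Weighting by the prior gives 1/3 · 0.054545 = 0.018182, 1/3 · 0.31818 = 0.10606, 1/3 · 0.022222 = 0.0074074; summing to 0.13165.
By Bayes' rule, P(bag C | data) = (0.0074074) / (0.13165) = 0.056266.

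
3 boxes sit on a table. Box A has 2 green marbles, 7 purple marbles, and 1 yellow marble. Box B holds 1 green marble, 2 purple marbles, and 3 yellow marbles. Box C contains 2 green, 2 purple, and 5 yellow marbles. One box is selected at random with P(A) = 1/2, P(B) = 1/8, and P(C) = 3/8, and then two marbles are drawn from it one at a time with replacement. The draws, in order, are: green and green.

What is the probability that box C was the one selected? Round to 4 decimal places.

0.4410

For each hypothesis, P(data | H) works out to: P(data | box A) = (2/10)(2/10) = 0.04; P(data | box B) = (1/6)(1/6) = 0.027778; P(data | box C) = (2/9)(2/9) = 0.049383.
Multiplying each by its prior: 1/2 · 0.04 = 0.02, 1/8 · 0.027778 = 0.0034722, 3/8 · 0.049383 = 0.018519; summing to 0.041991.
Hence P(box C | data) = (0.018519) / (0.041991) = 0.44101.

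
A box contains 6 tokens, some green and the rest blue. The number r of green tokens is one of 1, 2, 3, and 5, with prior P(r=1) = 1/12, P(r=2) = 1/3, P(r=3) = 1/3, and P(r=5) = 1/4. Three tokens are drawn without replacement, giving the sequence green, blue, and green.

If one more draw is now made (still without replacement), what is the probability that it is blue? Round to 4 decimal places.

The likelihood of the observed sequence under each hypothesis: P(data | r = 1) = (1/6)(5/5)(0/4) = 0; P(data | r = 2) = (2/6)(4/5)(1/4) = 1/15; P(data | r = 3) = (3/6)(3/5)(2/4) = 3/20; P(data | r = 5) = (5/6)(1/5)(4/4) = 1/6.
Weighting by the prior gives 1/12 · 0 = 0, 1/3 · 1/15 = 1/45, 1/3 · 3/20 = 1/20, 1/4 · 1/6 = 1/24; with total 41/360.
Dividing through by the total gives posterior P(r = 1 | data) = 0, P(r = 2 | data) = 8/41, P(r = 3 | data) = 18/41, P(r = 5 | data) = 15/41.
Averaging over the posterior, P(blue next | data) = (1)(8/41) + (2/3)(18/41) + (0)(15/41) = 20/41.

0.4878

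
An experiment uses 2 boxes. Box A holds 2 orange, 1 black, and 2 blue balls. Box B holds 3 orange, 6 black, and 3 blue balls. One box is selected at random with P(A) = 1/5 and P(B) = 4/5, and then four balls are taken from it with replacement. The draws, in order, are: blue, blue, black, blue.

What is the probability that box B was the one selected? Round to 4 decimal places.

The likelihood of the observed sequence under each hypothesis: P(data | box A) = (2/5)(2/5)(1/5)(2/5) = 0.0128; P(data | box B) = (3/12)(3/12)(6/12)(3/12) = 0.0078125.
The prior-weighted likelihoods are 1/5 · 0.0128 = 0.00256, 4/5 · 0.0078125 = 0.00625; summing to 0.00881.
By Bayes' rule, P(box B | data) = (0.00625) / (0.00881) = 0.70942.

0.7094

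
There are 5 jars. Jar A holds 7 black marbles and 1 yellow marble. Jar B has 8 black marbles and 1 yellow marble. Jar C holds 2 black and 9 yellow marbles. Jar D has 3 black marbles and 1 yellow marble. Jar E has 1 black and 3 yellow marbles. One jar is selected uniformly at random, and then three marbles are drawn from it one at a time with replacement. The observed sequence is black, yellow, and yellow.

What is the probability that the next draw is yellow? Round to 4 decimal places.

The likelihood of the observed sequence under each hypothesis: P(data | jar A) = (7/8)(1/8)(1/8) = 0.013672; P(data | jar B) = (8/9)(1/9)(1/9) = 0.010974; P(data | jar C) = (2/11)(9/11)(9/11) = 0.12171; P(data | jar D) = (3/4)(1/4)(1/4) = 0.046875; P(data | jar E) = (1/4)(3/4)(3/4) = 0.14062.
Weighting by the prior gives 1/5 · 0.013672 = 0.0027344, 1/5 · 0.010974 = 0.0021948, 1/5 · 0.12171 = 0.024343, 1/5 · 0.046875 = 0.009375, 1/5 · 0.14062 = 0.028125; summing to 0.066772.
The posterior is then P(jar A | data) = 0.040951, P(jar B | data) = 0.03287, P(jar C | data) = 0.36456, P(jar D | data) = 0.1404, P(jar E | data) = 0.42121.
The predictive probability is P(yellow next | data) = (1/8)(0.040951) + (1/9)(0.03287) + (9/11)(0.36456) + (1/4)(0.1404) + (3/4)(0.42121) = 0.65806.

0.6581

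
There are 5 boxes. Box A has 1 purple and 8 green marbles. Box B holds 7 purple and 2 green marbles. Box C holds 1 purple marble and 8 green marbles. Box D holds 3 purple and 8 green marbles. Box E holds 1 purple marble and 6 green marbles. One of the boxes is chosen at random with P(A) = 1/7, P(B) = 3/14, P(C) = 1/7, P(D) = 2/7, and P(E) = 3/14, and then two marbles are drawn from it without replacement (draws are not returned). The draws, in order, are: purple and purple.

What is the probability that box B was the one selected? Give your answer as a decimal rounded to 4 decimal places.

Under each hypothesis, the probability of the observed sequence is: P(data | box A) = (1/9)(0/8) = 0; P(data | box B) = (7/9)(6/8) = 0.58333; P(data | box C) = (1/9)(0/8) = 0; P(data | box D) = (3/11)(2/10) = 0.054545; P(data | box E) = (1/7)(0/6) = 0.
Weighting by the prior gives 1/7 · 0 = 0, 3/14 · 0.58333 = 0.125, 1/7 · 0 = 0, 2/7 · 0.054545 = 0.015584, 3/14 · 0 = 0; summing to 0.14058.
Hence P(box B | data) = (0.125) / (0.14058) = 0.88915.

0.8891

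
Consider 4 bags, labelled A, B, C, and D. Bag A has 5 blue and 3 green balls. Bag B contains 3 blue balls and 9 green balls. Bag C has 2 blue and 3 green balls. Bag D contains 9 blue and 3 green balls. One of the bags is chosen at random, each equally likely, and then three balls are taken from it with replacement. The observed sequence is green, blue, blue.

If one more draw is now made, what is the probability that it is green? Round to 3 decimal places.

0.425

Under each hypothesis, the probability of the observed sequence is: P(data | bag A) = (3/8)(5/8)(5/8) = 0.14648; P(data | bag B) = (9/12)(3/12)(3/12) = 0.046875; P(data | bag C) = (3/5)(2/5)(2/5) = 0.096; P(data | bag D) = (3/12)(9/12)(9/12) = 0.14062.
Multiplying each by its prior: 1/4 · 0.14648 = 0.036621, 1/4 · 0.046875 = 0.011719, 1/4 · 0.096 = 0.024, 1/4 · 0.14062 = 0.035156; with total 0.1075.
Normalising, the posterior is P(bag A | data) = 0.34067, P(bag B | data) = 0.10902, P(bag C | data) = 0.22326, P(bag D | data) = 0.32705.
Averaging over the posterior, P(green next | data) = (3/8)(0.34067) + (3/4)(0.10902) + (3/5)(0.22326) + (1/4)(0.32705) = 0.42523.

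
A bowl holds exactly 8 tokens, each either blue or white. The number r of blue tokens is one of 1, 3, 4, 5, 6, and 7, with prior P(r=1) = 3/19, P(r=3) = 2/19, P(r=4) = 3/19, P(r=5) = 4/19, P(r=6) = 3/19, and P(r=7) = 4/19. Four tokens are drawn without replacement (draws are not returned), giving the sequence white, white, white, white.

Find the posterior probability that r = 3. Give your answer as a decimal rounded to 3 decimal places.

Under each hypothesis, the probability of the observed sequence is: P(data | r = 1) = (7/8)(6/7)(5/6)(4/5) = 0.5; P(data | r = 3) = (5/8)(4/7)(3/6)(2/5) = 0.071429; P(data | r = 4) = (4/8)(3/7)(2/6)(1/5) = 0.014286; P(data | r = 5) = (3/8)(2/7)(1/6)(0/5) = 0; P(data | r = 6) = (2/8)(1/7)(0/6) = 0; P(data | r = 7) = (1/8)(0/7) = 0.
The prior-weighted likelihoods are 3/19 · 0.5 = 0.078947, 2/19 · 0.071429 = 0.0075188, 3/19 · 0.014286 = 0.0022556, 4/19 · 0 = 0, 3/19 · 0 = 0, 4/19 · 0 = 0; these sum to 0.088722.
Hence P(r = 3 | data) = (0.0075188) / (0.088722) = 0.084746.

0.085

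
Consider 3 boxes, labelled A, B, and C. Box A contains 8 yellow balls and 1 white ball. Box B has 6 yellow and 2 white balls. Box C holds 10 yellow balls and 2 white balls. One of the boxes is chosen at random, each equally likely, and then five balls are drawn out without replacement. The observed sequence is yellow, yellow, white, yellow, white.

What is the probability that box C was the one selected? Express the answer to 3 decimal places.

0.298

Compute the likelihood of the observed sequence for each case: P(data | box A) = (8/9)(7/8)(1/7)(6/6)(0/5) = 0; P(data | box B) = (6/8)(5/7)(2/6)(4/5)(1/4) = 0.035714; P(data | box C) = (10/12)(9/11)(2/10)(8/9)(1/8) = 0.015152.
Multiplying each by its prior: 1/3 · 0 = 0, 1/3 · 0.035714 = 0.011905, 1/3 · 0.015152 = 0.0050505; summing to 0.016955.
By Bayes' rule, P(box C | data) = (0.0050505) / (0.016955) = 0.29787.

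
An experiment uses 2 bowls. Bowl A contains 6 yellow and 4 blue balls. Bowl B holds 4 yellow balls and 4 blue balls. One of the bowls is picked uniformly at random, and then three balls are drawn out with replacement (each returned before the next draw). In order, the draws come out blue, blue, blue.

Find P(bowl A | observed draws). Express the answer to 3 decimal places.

0.339

For each hypothesis, P(data | H) works out to: P(data | bowl A) = (4/10)(4/10)(4/10) = 0.064; P(data | bowl B) = (4/8)(4/8)(4/8) = 0.125.
Multiplying each by its prior: 1/2 · 0.064 = 0.032, 1/2 · 0.125 = 0.0625; with total 0.0945.
Hence P(bowl A | data) = (0.032) / (0.0945) = 0.33862.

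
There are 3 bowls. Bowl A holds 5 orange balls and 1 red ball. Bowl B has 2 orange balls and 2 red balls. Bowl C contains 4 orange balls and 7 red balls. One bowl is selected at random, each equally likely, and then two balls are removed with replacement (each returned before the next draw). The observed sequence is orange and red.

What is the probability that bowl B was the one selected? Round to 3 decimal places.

0.403

Compute the likelihood of the observed sequence for each case: P(data | bowl A) = (5/6)(1/6) = 0.13889; P(data | bowl B) = (2/4)(2/4) = 0.25; P(data | bowl C) = (4/11)(7/11) = 0.2314.
The prior-weighted likelihoods are 1/3 · 0.13889 = 0.046296, 1/3 · 0.25 = 0.083333, 1/3 · 0.2314 = 0.077135; these sum to 0.20676.
So P(bowl B | data) = (0.083333) / (0.20676) = 0.40303.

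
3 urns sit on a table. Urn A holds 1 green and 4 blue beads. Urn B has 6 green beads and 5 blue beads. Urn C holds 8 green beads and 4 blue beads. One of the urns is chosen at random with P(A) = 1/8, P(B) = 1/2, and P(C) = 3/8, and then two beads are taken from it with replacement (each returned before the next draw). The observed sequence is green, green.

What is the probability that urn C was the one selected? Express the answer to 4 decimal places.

0.5201

Under each hypothesis, the probability of the observed sequence is: P(data | urn A) = (1/5)(1/5) = 0.04; P(data | urn B) = (6/11)(6/11) = 0.29752; P(data | urn C) = (8/12)(8/12) = 0.44444.
Multiplying each by its prior: 1/8 · 0.04 = 0.005, 1/2 · 0.29752 = 0.14876, 3/8 · 0.44444 = 0.16667; with total 0.32043.
Therefore the posterior P(urn C | data) = (0.16667) / (0.32043) = 0.52014.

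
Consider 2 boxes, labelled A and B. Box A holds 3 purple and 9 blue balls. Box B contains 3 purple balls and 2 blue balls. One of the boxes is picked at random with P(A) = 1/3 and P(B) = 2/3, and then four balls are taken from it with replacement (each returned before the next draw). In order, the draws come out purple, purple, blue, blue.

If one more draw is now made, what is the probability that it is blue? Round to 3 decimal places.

Compute the likelihood of the observed sequence for each case: P(data | box A) = (3/12)(3/12)(9/12)(9/12) = 0.035156; P(data | box B) = (3/5)(3/5)(2/5)(2/5) = 0.0576.
The prior-weighted likelihoods are 1/3 · 0.035156 = 0.011719, 2/3 · 0.0576 = 0.0384; with total 0.050119.
Dividing through by the total gives posterior P(box A | data) = 0.23382, P(box B | data) = 0.76618.
The predictive probability is P(blue next | data) = (3/4)(0.23382) + (2/5)(0.76618) = 0.48184.

0.482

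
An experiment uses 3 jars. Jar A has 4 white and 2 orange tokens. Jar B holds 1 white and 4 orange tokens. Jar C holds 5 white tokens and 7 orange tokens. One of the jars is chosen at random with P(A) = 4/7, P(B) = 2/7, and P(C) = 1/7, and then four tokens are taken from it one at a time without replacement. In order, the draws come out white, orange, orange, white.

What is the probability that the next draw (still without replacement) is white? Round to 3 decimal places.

0.869

The likelihood of the observed sequence under each hypothesis: P(data | jar A) = (4/6)(2/5)(1/4)(3/3) = 0.066667; P(data | jar B) = (1/5)(4/4)(3/3)(0/2) = 0; P(data | jar C) = (5/12)(7/11)(6/10)(4/9) = 0.070707.
Weighting by the prior gives 4/7 · 0.066667 = 0.038095, 2/7 · 0 = 0, 1/7 · 0.070707 = 0.010101; these sum to 0.048196.
Normalising, the posterior is P(jar A | data) = 0.79042, P(jar B | data) = 0, P(jar C | data) = 0.20958.
So P(white next | data) = Σ P(white next | H) P(H | data) = (1)(0.79042) + (3/8)(0.20958) = 0.86901.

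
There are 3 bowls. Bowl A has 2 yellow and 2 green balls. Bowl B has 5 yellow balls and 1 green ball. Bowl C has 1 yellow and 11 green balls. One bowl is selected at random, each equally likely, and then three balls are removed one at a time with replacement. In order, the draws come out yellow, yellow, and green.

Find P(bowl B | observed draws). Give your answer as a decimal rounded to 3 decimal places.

Under each hypothesis, the probability of the observed sequence is: P(data | bowl A) = (2/4)(2/4)(2/4) = 0.125; P(data | bowl B) = (5/6)(5/6)(1/6) = 0.11574; P(data | bowl C) = (1/12)(1/12)(11/12) = 0.0063657.
The prior-weighted likelihoods are 1/3 · 0.125 = 0.041667, 1/3 · 0.11574 = 0.03858, 1/3 · 0.0063657 = 0.0021219; with total 0.082369.
By Bayes' rule, P(bowl B | data) = (0.03858) / (0.082369) = 0.46838.

0.468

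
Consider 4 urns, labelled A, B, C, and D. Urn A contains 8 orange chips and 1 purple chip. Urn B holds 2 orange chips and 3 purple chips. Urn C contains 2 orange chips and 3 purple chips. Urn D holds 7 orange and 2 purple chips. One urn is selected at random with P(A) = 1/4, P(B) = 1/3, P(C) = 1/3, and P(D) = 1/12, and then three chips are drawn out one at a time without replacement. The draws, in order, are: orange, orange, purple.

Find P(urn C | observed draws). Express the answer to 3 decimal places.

0.308

Compute the likelihood of the observed sequence for each case: P(data | urn A) = (8/9)(7/8)(1/7) = 1/9; P(data | urn B) = (2/5)(1/4)(3/3) = 1/10; P(data | urn C) = (2/5)(1/4)(3/3) = 1/10; P(data | urn D) = (7/9)(6/8)(2/7) = 1/6.
Multiplying each by its prior: 1/4 · 1/9 = 1/36, 1/3 · 1/10 = 1/30, 1/3 · 1/10 = 1/30, 1/12 · 1/6 = 1/72; these sum to 13/120.
Therefore the posterior P(urn C | data) = (1/30) / (13/120) = 4/13.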